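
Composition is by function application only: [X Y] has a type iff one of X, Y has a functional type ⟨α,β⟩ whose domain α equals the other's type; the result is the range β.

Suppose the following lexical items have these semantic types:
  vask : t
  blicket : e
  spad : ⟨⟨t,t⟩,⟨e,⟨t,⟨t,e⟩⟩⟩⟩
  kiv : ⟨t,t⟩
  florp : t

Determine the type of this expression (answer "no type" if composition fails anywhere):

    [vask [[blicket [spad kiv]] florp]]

At [spad kiv], spad : ⟨⟨t,t⟩,⟨e,⟨t,⟨t,e⟩⟩⟩⟩ takes kiv : ⟨t,t⟩, giving ⟨e,⟨t,⟨t,e⟩⟩⟩.
At [blicket [spad kiv]], [spad kiv] : ⟨e,⟨t,⟨t,e⟩⟩⟩ takes blicket : e, giving ⟨t,⟨t,e⟩⟩.
At [[blicket [spad kiv]] florp], [blicket [spad kiv]] : ⟨t,⟨t,e⟩⟩ takes florp : t, giving ⟨t,e⟩.
At [vask [[blicket [spad kiv]] florp]], [[blicket [spad kiv]] florp] : ⟨t,e⟩ takes vask : t, giving e.

e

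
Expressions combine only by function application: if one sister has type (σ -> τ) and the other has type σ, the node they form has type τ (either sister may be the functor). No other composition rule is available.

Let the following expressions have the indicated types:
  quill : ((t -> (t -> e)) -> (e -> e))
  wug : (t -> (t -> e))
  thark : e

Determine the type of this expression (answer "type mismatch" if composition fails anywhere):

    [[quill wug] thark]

[quill wug] — quill of type ((t -> (t -> e)) -> (e -> e)) combines with wug of type (t -> (t -> e)): type (e -> e).
[[quill wug] thark] — [quill wug] of type (e -> e) combines with thark of type e: type e.

e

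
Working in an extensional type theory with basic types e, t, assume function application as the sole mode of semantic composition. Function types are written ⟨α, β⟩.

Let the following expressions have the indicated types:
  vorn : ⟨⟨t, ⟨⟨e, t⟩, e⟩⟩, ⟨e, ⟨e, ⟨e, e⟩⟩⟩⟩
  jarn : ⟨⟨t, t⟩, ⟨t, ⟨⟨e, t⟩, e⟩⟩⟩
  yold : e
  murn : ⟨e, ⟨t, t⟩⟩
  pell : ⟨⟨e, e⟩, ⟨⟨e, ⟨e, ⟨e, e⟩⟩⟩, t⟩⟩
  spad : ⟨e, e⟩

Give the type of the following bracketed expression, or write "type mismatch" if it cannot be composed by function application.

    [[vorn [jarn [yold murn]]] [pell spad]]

At [yold murn], murn : ⟨e, ⟨t, t⟩⟩ takes yold : e, giving ⟨t, t⟩.
At [jarn [yold murn]], jarn : ⟨⟨t, t⟩, ⟨t, ⟨⟨e, t⟩, e⟩⟩⟩ takes [yold murn] : ⟨t, t⟩, giving ⟨t, ⟨⟨e, t⟩, e⟩⟩.
At [vorn [jarn [yold murn]]], vorn : ⟨⟨t, ⟨⟨e, t⟩, e⟩⟩, ⟨e, ⟨e, ⟨e, e⟩⟩⟩⟩ takes [jarn [yold murn]] : ⟨t, ⟨⟨e, t⟩, e⟩⟩, giving ⟨e, ⟨e, ⟨e, e⟩⟩⟩.
At [pell spad], pell : ⟨⟨e, e⟩, ⟨⟨e, ⟨e, ⟨e, e⟩⟩⟩, t⟩⟩ takes spad : ⟨e, e⟩, giving ⟨⟨e, ⟨e, ⟨e, e⟩⟩⟩, t⟩.
At [[vorn [jarn [yold murn]]] [pell spad]], [pell spad] : ⟨⟨e, ⟨e, ⟨e, e⟩⟩⟩, t⟩ takes [vorn [jarn [yold murn]]] : ⟨e, ⟨e, ⟨e, e⟩⟩⟩, giving t.

t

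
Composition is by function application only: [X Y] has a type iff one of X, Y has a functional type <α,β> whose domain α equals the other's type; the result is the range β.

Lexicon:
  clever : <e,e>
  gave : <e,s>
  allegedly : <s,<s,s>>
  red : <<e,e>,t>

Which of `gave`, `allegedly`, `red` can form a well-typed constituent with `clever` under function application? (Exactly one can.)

red

gave : <e,s> — no; clever wants e, and gave wants e.
allegedly : <s,<s,s>> — no; clever wants e, and allegedly wants s.
red — combines: red : <<e,e>,t> takes clever : <e,e> as argument, giving t.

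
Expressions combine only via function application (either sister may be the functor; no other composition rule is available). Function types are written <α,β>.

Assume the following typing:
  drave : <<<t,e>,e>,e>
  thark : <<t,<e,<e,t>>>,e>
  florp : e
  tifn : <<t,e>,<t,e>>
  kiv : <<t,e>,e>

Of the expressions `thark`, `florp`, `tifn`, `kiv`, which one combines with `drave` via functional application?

thark : <<t,<e,<e,t>>>,e> — neither side's domain matches the other.
florp : e — neither side's domain matches the other.
tifn : <<t,e>,<t,e>> — neither side's domain matches the other.
kiv — combines: drave : <<<t,e>,e>,e> takes kiv : <<t,e>,e> as argument, giving e.

kiv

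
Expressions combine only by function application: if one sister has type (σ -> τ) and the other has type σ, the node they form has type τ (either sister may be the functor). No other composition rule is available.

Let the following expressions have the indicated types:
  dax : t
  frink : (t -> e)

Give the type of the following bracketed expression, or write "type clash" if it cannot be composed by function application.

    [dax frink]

e

[dax frink]: frink is (t -> e), dax is t; result e.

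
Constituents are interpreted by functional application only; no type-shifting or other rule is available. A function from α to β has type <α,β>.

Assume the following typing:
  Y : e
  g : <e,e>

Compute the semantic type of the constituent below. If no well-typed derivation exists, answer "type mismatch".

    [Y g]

[Y g] — g of type <e,e> combines with Y of type e: type e.

e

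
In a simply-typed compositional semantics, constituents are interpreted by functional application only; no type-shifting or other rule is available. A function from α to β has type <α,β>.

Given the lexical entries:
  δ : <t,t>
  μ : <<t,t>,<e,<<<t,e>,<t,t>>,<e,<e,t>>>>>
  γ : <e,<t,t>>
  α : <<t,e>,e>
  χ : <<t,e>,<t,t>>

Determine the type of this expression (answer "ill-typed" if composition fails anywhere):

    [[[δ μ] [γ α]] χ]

[δ μ] — μ of type <<t,t>,<e,<<<t,e>,<t,t>>,<e,<e,t>>>>> combines with δ of type <t,t>: type <e,<<<t,e>,<t,t>>,<e,<e,t>>>>.
[γ α]: <e,<t,t>> with <<t,e>,e> — neither is a function whose domain matches the other; composition fails here.

ill-typed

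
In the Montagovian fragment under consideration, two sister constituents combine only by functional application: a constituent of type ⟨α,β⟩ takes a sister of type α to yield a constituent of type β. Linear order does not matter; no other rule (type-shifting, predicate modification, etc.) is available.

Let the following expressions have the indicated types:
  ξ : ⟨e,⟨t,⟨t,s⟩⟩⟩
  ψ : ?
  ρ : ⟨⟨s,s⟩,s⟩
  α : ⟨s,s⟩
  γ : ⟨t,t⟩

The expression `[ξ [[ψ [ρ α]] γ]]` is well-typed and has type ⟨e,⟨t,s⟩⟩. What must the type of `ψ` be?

[ξ [[ψ [ρ α]] γ]] is required to be ⟨e,⟨t,s⟩⟩. ξ : ⟨e,⟨t,⟨t,s⟩⟩⟩ cannot yield ⟨e,⟨t,s⟩⟩ as functor, so [[ψ [ρ α]] γ] : ⟨⟨e,⟨t,⟨t,s⟩⟩⟩,⟨e,⟨t,s⟩⟩⟩.
[[ψ [ρ α]] γ] is required to be ⟨⟨e,⟨t,⟨t,s⟩⟩⟩,⟨e,⟨t,s⟩⟩⟩. γ : ⟨t,t⟩ cannot yield ⟨⟨e,⟨t,⟨t,s⟩⟩⟩,⟨e,⟨t,s⟩⟩⟩ as functor, so [ψ [ρ α]] : ⟨⟨t,t⟩,⟨⟨e,⟨t,⟨t,s⟩⟩⟩,⟨e,⟨t,s⟩⟩⟩⟩.
[ψ [ρ α]] is required to be ⟨⟨t,t⟩,⟨⟨e,⟨t,⟨t,s⟩⟩⟩,⟨e,⟨t,s⟩⟩⟩⟩. [ρ α] : s cannot yield ⟨⟨t,t⟩,⟨⟨e,⟨t,⟨t,s⟩⟩⟩,⟨e,⟨t,s⟩⟩⟩⟩ as functor, so ψ : ⟨s,⟨⟨t,t⟩,⟨⟨e,⟨t,⟨t,s⟩⟩⟩,⟨e,⟨t,s⟩⟩⟩⟩⟩.

⟨s,⟨⟨t,t⟩,⟨⟨e,⟨t,⟨t,s⟩⟩⟩,⟨e,⟨t,s⟩⟩⟩⟩⟩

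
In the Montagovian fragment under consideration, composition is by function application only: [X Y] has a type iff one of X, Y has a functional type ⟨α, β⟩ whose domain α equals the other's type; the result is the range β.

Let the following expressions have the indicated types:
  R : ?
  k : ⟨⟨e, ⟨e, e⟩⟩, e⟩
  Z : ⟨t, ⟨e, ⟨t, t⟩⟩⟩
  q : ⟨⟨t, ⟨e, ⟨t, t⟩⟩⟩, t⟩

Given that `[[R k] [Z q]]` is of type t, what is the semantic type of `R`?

⟨⟨⟨e, ⟨e, e⟩⟩, e⟩, ⟨t, t⟩⟩

[[R k] [Z q]] is required to be t. [Z q] : t cannot yield t as functor, so [R k] : ⟨t, t⟩.
[R k] is required to be ⟨t, t⟩. k : ⟨⟨e, ⟨e, e⟩⟩, e⟩ cannot yield ⟨t, t⟩ as functor, so R : ⟨⟨⟨e, ⟨e, e⟩⟩, e⟩, ⟨t, t⟩⟩.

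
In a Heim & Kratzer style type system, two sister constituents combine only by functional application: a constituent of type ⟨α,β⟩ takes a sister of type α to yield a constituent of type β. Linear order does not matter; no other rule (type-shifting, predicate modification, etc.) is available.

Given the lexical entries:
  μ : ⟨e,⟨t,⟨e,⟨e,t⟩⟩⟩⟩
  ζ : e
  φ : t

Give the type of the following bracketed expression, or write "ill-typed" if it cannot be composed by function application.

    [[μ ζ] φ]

[μ ζ]: functor μ : ⟨e,⟨t,⟨e,⟨e,t⟩⟩⟩⟩, argument ζ : e; result ⟨t,⟨e,⟨e,t⟩⟩⟩.
[[μ ζ] φ]: functor [μ ζ] : ⟨t,⟨e,⟨e,t⟩⟩⟩, argument φ : t; result ⟨e,⟨e,t⟩⟩.

⟨e,⟨e,t⟩⟩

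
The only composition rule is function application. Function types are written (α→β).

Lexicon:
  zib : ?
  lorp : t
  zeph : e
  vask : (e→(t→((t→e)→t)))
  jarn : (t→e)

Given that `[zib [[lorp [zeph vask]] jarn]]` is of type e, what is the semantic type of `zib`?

[zib [[lorp [zeph vask]] jarn]] must have type e. The sister [[lorp [zeph vask]] jarn] has type t; that is not a function onto e, so zib must be the functor, of type (t→e).

(t→e)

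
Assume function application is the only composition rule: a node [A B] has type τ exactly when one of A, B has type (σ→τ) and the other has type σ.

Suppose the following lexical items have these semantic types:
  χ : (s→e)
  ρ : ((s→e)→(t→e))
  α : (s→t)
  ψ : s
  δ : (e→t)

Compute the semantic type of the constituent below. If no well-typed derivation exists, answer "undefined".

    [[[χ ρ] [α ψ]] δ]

t

[χ ρ]: ((s→e)→(t→e)) applied to (s→e) yields (t→e).
[α ψ]: (s→t) applied to s yields t.
[[χ ρ] [α ψ]]: (t→e) applied to t yields e.
[[[χ ρ] [α ψ]] δ]: (e→t) applied to e yields t.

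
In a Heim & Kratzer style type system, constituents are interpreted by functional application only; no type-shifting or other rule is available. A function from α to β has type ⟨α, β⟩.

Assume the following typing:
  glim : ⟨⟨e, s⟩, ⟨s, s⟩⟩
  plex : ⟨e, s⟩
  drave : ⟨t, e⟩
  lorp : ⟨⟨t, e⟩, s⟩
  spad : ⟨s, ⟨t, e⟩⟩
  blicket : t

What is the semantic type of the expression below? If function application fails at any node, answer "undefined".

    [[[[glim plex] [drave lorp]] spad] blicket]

[glim plex]: ⟨⟨e, s⟩, ⟨s, s⟩⟩ applied to ⟨e, s⟩ yields ⟨s, s⟩.
[drave lorp]: ⟨⟨t, e⟩, s⟩ applied to ⟨t, e⟩ yields s.
[[glim plex] [drave lorp]]: ⟨s, s⟩ applied to s yields s.
[[[glim plex] [drave lorp]] spad]: ⟨s, ⟨t, e⟩⟩ applied to s yields ⟨t, e⟩.
[[[[glim plex] [drave lorp]] spad] blicket]: ⟨t, e⟩ applied to t yields e.

e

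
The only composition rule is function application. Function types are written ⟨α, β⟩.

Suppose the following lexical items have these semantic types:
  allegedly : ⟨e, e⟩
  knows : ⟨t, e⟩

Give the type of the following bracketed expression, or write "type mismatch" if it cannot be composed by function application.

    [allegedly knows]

type mismatch

At [allegedly knows]: neither ⟨e, e⟩ nor ⟨t, e⟩ can take the other as argument; the node is ill-typed.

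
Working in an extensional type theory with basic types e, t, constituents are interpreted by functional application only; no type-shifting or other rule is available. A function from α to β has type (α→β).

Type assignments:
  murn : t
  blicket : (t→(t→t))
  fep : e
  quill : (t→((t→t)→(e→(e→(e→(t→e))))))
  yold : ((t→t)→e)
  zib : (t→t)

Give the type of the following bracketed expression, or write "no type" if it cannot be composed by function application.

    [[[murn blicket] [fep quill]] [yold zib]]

[murn blicket]: functor blicket : (t→(t→t)), argument murn : t; result (t→t).
At [fep quill]: neither e nor (t→((t→t)→(e→(e→(e→(t→e)))))) can take the other as argument; the node is ill-typed.

no type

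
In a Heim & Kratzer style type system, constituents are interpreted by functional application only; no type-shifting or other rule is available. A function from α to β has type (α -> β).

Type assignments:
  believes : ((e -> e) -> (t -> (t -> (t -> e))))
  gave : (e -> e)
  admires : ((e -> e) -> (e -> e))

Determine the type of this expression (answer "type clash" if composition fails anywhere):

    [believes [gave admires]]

(t -> (t -> (t -> e)))

[gave admires]: admires is ((e -> e) -> (e -> e)), gave is (e -> e); result (e -> e).
[believes [gave admires]]: believes is ((e -> e) -> (t -> (t -> (t -> e)))), [gave admires] is (e -> e); result (t -> (t -> (t -> e))).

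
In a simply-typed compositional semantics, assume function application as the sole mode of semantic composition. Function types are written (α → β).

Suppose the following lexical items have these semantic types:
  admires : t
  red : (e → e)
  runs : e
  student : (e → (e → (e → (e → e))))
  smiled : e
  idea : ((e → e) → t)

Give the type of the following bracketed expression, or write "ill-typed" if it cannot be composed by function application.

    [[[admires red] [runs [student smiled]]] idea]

ill-typed

[admires red]: t with (e → e) — neither is a function whose domain matches the other; composition fails here.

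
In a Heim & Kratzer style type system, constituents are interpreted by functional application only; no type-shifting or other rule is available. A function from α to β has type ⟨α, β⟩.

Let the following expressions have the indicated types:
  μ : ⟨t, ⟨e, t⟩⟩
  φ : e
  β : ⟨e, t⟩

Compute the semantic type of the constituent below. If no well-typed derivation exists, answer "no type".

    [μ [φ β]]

⟨e, t⟩

[φ β]: functor β : ⟨e, t⟩, argument φ : e; result t.
[μ [φ β]]: functor μ : ⟨t, ⟨e, t⟩⟩, argument [φ β] : t; result ⟨e, t⟩.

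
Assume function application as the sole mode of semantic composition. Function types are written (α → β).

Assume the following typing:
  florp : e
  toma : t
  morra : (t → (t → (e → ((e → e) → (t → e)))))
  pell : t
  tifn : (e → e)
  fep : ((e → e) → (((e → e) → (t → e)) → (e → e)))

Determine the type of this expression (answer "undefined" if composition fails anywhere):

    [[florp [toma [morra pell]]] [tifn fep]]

[morra pell]: morra is (t → (t → (e → ((e → e) → (t → e))))), pell is t; result (t → (e → ((e → e) → (t → e)))).
[toma [morra pell]]: [morra pell] is (t → (e → ((e → e) → (t → e)))), toma is t; result (e → ((e → e) → (t → e))).
[florp [toma [morra pell]]]: [toma [morra pell]] is (e → ((e → e) → (t → e))), florp is e; result ((e → e) → (t → e)).
[tifn fep]: fep is ((e → e) → (((e → e) → (t → e)) → (e → e))), tifn is (e → e); result (((e → e) → (t → e)) → (e → e)).
[[florp [toma [morra pell]]] [tifn fep]]: [tifn fep] is (((e → e) → (t → e)) → (e → e)), [florp [toma [morra pell]]] is ((e → e) → (t → e)); result (e → e).

(e → e)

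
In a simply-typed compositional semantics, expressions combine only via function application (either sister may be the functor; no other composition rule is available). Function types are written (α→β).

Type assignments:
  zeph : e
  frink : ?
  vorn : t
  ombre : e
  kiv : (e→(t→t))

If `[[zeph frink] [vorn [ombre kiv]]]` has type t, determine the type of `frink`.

(e→(t→t))

[[zeph frink] [vorn [ombre kiv]]] is required to be t. [vorn [ombre kiv]] : t cannot yield t as functor, so [zeph frink] : (t→t).
[zeph frink] is required to be (t→t). zeph : e cannot yield (t→t) as functor, so frink : (e→(t→t)).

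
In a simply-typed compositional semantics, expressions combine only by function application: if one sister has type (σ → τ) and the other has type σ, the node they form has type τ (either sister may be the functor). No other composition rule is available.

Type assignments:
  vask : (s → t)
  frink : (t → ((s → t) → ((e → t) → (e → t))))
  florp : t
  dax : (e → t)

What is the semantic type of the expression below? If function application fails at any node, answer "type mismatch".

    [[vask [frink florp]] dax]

(e → t)

[frink florp]: frink is (t → ((s → t) → ((e → t) → (e → t)))), florp is t; result ((s → t) → ((e → t) → (e → t))).
[vask [frink florp]]: [frink florp] is ((s → t) → ((e → t) → (e → t))), vask is (s → t); result ((e → t) → (e → t)).
[[vask [frink florp]] dax]: [vask [frink florp]] is ((e → t) → (e → t)), dax is (e → t); result (e → t).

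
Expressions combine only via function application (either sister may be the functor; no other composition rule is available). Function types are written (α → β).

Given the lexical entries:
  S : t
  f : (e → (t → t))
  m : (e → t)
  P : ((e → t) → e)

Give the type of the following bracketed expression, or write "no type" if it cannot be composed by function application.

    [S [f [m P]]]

[m P]: ((e → t) → e) applied to (e → t) yields e.
[f [m P]]: (e → (t → t)) applied to e yields (t → t).
[S [f [m P]]]: (t → t) applied to t yields t.

t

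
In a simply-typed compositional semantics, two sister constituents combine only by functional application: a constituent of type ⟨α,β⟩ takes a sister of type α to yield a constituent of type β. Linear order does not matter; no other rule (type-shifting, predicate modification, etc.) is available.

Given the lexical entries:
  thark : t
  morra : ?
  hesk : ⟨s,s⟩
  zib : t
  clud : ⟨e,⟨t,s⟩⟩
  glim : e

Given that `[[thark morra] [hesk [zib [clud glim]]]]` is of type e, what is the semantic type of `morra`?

⟨t,⟨s,e⟩⟩

At [[thark morra] [hesk [zib [clud glim]]]] (required: e): [hesk [zib [clud glim]]] is s, which is not a function with range e; hence [thark morra] is the functor — type ⟨s,e⟩.
At [thark morra] (required: ⟨s,e⟩): thark is t, which is not a function with range ⟨s,e⟩; hence morra is the functor — type ⟨t,⟨s,e⟩⟩.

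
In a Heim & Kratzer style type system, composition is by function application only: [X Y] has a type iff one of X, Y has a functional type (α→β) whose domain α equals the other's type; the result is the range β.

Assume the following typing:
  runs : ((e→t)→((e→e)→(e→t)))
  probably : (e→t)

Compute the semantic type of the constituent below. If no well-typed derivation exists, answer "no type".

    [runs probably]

((e→e)→(e→t))

[runs probably] — runs of type ((e→t)→((e→e)→(e→t))) combines with probably of type (e→t): type ((e→e)→(e→t)).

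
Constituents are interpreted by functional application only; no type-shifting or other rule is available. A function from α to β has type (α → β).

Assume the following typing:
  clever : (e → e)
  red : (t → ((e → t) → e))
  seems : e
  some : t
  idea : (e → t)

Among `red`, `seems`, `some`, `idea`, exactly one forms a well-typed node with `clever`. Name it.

red : (t → ((e → t) → e)) — neither side's domain matches the other.
seems — combines: clever : (e → e) takes seems : e as argument, giving e.
some : t — neither side's domain matches the other.
idea : (e → t) — neither side's domain matches the other.

seems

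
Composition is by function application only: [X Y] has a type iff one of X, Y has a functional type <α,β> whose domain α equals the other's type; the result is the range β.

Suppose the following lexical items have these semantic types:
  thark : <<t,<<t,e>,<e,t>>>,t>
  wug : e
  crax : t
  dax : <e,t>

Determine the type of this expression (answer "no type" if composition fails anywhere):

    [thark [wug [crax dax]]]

no type

[crax dax]: t with <e,t> — neither is a function whose domain matches the other; composition fails here.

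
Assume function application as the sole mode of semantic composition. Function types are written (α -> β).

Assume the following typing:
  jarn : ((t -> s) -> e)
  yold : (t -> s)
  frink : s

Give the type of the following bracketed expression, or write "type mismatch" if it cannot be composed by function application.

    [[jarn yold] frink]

[jarn yold]: ((t -> s) -> e) applied to (t -> s) yields e.
[[jarn yold] frink]: e and s cannot combine by function application — type clash.

type mismatch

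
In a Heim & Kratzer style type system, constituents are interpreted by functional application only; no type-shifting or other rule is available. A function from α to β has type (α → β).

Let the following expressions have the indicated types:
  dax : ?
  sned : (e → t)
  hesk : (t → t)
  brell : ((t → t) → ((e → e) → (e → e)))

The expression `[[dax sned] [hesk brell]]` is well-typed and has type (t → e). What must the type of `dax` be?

((e → t) → (((e → e) → (e → e)) → (t → e)))

For [[dax sned] [hesk brell]] to have type (t → e) with [hesk brell] of type ((e → e) → (e → e)), [dax sned] must be the function: [dax sned] : (((e → e) → (e → e)) → (t → e)).
For [dax sned] to have type (((e → e) → (e → e)) → (t → e)) with sned of type (e → t), dax must be the function: dax : ((e → t) → (((e → e) → (e → e)) → (t → e))).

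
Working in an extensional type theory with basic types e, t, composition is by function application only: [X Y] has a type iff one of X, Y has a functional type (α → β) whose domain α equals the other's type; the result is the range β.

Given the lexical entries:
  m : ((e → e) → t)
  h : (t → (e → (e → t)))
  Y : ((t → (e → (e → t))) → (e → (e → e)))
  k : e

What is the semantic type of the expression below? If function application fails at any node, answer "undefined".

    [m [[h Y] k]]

t

[h Y] — Y of type ((t → (e → (e → t))) → (e → (e → e))) combines with h of type (t → (e → (e → t))): type (e → (e → e)).
[[h Y] k] — [h Y] of type (e → (e → e)) combines with k of type e: type (e → e).
[m [[h Y] k]] — m of type ((e → e) → t) combines with [[h Y] k] of type (e → e): type t.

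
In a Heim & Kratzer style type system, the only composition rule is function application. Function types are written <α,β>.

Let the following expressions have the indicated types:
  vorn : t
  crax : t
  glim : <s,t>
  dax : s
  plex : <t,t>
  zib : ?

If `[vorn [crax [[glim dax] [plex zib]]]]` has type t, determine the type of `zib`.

[vorn [crax [[glim dax] [plex zib]]]] is required to be t. vorn : t cannot yield t as functor, so [crax [[glim dax] [plex zib]]] : <t,t>.
[crax [[glim dax] [plex zib]]] is required to be <t,t>. crax : t cannot yield <t,t> as functor, so [[glim dax] [plex zib]] : <t,<t,t>>.
[[glim dax] [plex zib]] is required to be <t,<t,t>>. [glim dax] : t cannot yield <t,<t,t>> as functor, so [plex zib] : <t,<t,<t,t>>>.
[plex zib] is required to be <t,<t,<t,t>>>. plex : <t,t> cannot yield <t,<t,<t,t>>> as functor, so zib : <<t,t>,<t,<t,<t,t>>>>.

<<t,t>,<t,<t,<t,t>>>>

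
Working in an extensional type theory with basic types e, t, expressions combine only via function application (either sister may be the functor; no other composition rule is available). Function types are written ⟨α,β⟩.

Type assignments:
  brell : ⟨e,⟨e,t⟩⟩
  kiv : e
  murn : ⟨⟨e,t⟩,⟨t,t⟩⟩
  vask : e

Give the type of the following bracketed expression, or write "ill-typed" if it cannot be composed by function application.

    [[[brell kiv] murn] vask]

ill-typed

At [brell kiv], brell : ⟨e,⟨e,t⟩⟩ takes kiv : e, giving ⟨e,t⟩.
At [[brell kiv] murn], murn : ⟨⟨e,t⟩,⟨t,t⟩⟩ takes [brell kiv] : ⟨e,t⟩, giving ⟨t,t⟩.
[[[brell kiv] murn] vask]: ⟨t,t⟩ with e — neither is a function whose domain matches the other; composition fails here.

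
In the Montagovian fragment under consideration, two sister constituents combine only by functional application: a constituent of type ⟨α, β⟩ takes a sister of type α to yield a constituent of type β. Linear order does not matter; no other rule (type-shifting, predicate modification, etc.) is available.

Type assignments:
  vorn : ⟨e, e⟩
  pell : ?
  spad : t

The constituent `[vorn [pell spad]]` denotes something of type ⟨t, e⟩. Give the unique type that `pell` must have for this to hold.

For [vorn [pell spad]] to have type ⟨t, e⟩ with vorn of type ⟨e, e⟩, [pell spad] must be the function: [pell spad] : ⟨⟨e, e⟩, ⟨t, e⟩⟩.
For [pell spad] to have type ⟨⟨e, e⟩, ⟨t, e⟩⟩ with spad of type t, pell must be the function: pell : ⟨t, ⟨⟨e, e⟩, ⟨t, e⟩⟩⟩.

⟨t, ⟨⟨e, e⟩, ⟨t, e⟩⟩⟩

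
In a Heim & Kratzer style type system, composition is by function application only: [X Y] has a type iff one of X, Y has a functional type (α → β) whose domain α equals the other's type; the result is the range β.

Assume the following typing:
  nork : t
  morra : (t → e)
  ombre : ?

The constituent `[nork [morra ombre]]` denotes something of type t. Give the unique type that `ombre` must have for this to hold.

((t → e) → (t → t))

[nork [morra ombre]] is required to be t. nork : t cannot yield t as functor, so [morra ombre] : (t → t).
[morra ombre] is required to be (t → t). morra : (t → e) cannot yield (t → t) as functor, so ombre : ((t → e) → (t → t)).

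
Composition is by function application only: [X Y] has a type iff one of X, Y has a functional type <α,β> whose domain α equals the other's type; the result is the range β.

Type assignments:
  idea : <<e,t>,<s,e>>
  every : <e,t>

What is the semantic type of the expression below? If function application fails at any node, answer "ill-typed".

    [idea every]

<s,e>

[idea every]: <<e,t>,<s,e>> applied to <e,t> yields <s,e>.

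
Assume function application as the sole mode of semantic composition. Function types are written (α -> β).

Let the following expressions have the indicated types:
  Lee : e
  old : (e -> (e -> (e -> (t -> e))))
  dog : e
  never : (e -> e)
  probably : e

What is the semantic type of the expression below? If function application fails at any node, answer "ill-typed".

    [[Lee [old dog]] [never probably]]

(t -> e)

At [old dog], old : (e -> (e -> (e -> (t -> e)))) takes dog : e, giving (e -> (e -> (t -> e))).
At [Lee [old dog]], [old dog] : (e -> (e -> (t -> e))) takes Lee : e, giving (e -> (t -> e)).
At [never probably], never : (e -> e) takes probably : e, giving e.
At [[Lee [old dog]] [never probably]], [Lee [old dog]] : (e -> (t -> e)) takes [never probably] : e, giving (t -> e).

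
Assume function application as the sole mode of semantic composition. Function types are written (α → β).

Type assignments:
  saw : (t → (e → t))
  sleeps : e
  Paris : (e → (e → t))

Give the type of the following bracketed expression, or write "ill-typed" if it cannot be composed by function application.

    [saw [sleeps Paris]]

ill-typed

[sleeps Paris]: functor Paris : (e → (e → t)), argument sleeps : e; result (e → t).
[saw [sleeps Paris]]: (t → (e → t)) and (e → t) cannot combine by function application — type clash.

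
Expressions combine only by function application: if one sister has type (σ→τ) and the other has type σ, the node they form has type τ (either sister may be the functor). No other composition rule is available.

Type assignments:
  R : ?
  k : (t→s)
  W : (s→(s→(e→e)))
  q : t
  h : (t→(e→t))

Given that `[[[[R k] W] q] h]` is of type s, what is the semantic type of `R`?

[[[[R k] W] q] h] must have type s. The sister h has type (t→(e→t)); that is not a function onto s, so [[[R k] W] q] must be the functor, of type ((t→(e→t))→s).
[[[R k] W] q] must have type ((t→(e→t))→s). The sister q has type t; that is not a function onto ((t→(e→t))→s), so [[R k] W] must be the functor, of type (t→((t→(e→t))→s)).
[[R k] W] must have type (t→((t→(e→t))→s)). The sister W has type (s→(s→(e→e))); that is not a function onto (t→((t→(e→t))→s)), so [R k] must be the functor, of type ((s→(s→(e→e)))→(t→((t→(e→t))→s))).
[R k] must have type ((s→(s→(e→e)))→(t→((t→(e→t))→s))). The sister k has type (t→s); that is not a function onto ((s→(s→(e→e)))→(t→((t→(e→t))→s))), so R must be the functor, of type ((t→s)→((s→(s→(e→e)))→(t→((t→(e→t))→s)))).

((t→s)→((s→(s→(e→e)))→(t→((t→(e→t))→s))))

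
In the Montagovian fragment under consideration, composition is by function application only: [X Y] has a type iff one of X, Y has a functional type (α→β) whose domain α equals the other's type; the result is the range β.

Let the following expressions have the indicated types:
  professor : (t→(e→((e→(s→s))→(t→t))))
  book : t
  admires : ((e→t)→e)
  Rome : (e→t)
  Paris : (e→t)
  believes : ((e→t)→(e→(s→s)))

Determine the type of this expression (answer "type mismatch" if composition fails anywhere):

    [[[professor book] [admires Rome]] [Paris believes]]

At [professor book], professor : (t→(e→((e→(s→s))→(t→t)))) takes book : t, giving (e→((e→(s→s))→(t→t))).
At [admires Rome], admires : ((e→t)→e) takes Rome : (e→t), giving e.
At [[professor book] [admires Rome]], [professor book] : (e→((e→(s→s))→(t→t))) takes [admires Rome] : e, giving ((e→(s→s))→(t→t)).
At [Paris believes], believes : ((e→t)→(e→(s→s))) takes Paris : (e→t), giving (e→(s→s)).
At [[[professor book] [admires Rome]] [Paris believes]], [[professor book] [admires Rome]] : ((e→(s→s))→(t→t)) takes [Paris believes] : (e→(s→s)), giving (t→t).

(t→t)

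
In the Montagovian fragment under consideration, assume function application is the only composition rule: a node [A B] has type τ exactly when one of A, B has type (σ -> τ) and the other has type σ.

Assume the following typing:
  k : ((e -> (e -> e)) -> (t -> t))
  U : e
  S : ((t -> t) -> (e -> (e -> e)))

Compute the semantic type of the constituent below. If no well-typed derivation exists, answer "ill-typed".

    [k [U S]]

ill-typed

[U S]: e with ((t -> t) -> (e -> (e -> e))) — neither is a function whose domain matches the other; composition fails here.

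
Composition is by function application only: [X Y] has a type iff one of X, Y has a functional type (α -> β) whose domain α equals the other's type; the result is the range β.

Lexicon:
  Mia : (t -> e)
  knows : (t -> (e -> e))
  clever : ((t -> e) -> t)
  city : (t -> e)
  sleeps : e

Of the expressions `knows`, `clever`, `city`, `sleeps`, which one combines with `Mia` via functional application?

clever

knows : (t -> (e -> e)) — neither side's domain matches the other.
clever — combines: clever : ((t -> e) -> t) takes Mia : (t -> e) as argument, giving t.
city : (t -> e) — neither side's domain matches the other.
sleeps : e — neither side's domain matches the other.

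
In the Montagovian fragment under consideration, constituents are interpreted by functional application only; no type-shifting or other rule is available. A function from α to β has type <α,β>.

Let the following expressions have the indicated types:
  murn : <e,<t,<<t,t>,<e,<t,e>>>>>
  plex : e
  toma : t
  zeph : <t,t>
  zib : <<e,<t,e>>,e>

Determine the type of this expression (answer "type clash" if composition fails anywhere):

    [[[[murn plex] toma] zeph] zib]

e

[murn plex]: <e,<t,<<t,t>,<e,<t,e>>>>> applied to e yields <t,<<t,t>,<e,<t,e>>>>.
[[murn plex] toma]: <t,<<t,t>,<e,<t,e>>>> applied to t yields <<t,t>,<e,<t,e>>>.
[[[murn plex] toma] zeph]: <<t,t>,<e,<t,e>>> applied to <t,t> yields <e,<t,e>>.
[[[[murn plex] toma] zeph] zib]: <<e,<t,e>>,e> applied to <e,<t,e>> yields e.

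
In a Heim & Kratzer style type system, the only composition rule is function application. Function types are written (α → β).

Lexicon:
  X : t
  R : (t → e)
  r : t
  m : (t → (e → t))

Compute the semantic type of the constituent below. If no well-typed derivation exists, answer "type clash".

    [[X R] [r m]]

t

[X R]: functor R : (t → e), argument X : t; result e.
[r m]: functor m : (t → (e → t)), argument r : t; result (e → t).
[[X R] [r m]]: functor [r m] : (e → t), argument [X R] : e; result t.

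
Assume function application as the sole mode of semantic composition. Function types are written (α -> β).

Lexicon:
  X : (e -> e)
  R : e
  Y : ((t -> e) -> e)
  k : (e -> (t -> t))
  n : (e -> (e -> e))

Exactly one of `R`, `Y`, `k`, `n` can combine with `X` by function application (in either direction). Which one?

R — combines: X : (e -> e) takes R : e as argument, giving e.
Y : ((t -> e) -> e) — X needs e; Y needs (t -> e); neither fits.
k : (e -> (t -> t)) — X needs e; k needs e; neither fits.
n : (e -> (e -> e)) — X needs e; n needs e; neither fits.

R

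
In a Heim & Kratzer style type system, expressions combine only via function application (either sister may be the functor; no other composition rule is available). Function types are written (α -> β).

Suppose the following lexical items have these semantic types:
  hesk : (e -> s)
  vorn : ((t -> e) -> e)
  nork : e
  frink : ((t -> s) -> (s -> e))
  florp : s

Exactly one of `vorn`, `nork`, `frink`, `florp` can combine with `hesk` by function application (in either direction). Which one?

vorn : ((t -> e) -> e) — neither side's domain matches the other.
nork — combines: hesk : (e -> s) takes nork : e as argument, giving s.
frink : ((t -> s) -> (s -> e)) — neither side's domain matches the other.
florp : s — neither side's domain matches the other.

nork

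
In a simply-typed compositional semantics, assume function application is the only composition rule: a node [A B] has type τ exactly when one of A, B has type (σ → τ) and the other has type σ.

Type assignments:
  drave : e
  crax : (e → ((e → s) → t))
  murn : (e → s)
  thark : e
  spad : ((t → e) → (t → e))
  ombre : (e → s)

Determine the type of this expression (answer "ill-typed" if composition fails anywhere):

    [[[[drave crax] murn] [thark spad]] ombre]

ill-typed

[drave crax]: crax is (e → ((e → s) → t)), drave is e; result ((e → s) → t).
[[drave crax] murn]: [drave crax] is ((e → s) → t), murn is (e → s); result t.
At [thark spad]: neither e nor ((t → e) → (t → e)) can take the other as argument; the node is ill-typed.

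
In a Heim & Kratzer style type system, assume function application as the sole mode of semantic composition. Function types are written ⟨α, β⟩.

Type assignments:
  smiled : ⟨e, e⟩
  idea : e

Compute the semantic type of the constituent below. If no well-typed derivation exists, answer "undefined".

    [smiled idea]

[smiled idea]: ⟨e, e⟩ applied to e yields e.

e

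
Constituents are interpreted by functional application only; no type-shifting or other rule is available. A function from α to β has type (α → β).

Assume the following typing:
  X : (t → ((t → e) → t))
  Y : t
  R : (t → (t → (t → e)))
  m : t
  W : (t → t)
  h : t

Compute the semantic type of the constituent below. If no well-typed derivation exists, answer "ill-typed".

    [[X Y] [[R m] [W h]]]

[X Y] — X of type (t → ((t → e) → t)) combines with Y of type t: type ((t → e) → t).
[R m] — R of type (t → (t → (t → e))) combines with m of type t: type (t → (t → e)).
[W h] — W of type (t → t) combines with h of type t: type t.
[[R m] [W h]] — [R m] of type (t → (t → e)) combines with [W h] of type t: type (t → e).
[[X Y] [[R m] [W h]]] — [X Y] of type ((t → e) → t) combines with [[R m] [W h]] of type (t → e): type t.

t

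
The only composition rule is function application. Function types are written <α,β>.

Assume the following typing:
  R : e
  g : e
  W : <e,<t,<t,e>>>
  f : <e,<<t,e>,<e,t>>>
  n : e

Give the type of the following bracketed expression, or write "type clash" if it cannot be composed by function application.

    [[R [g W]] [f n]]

type clash

[g W]: <e,<t,<t,e>>> applied to e yields <t,<t,e>>.
[R [g W]]: e and <t,<t,e>> cannot combine by function application — type clash.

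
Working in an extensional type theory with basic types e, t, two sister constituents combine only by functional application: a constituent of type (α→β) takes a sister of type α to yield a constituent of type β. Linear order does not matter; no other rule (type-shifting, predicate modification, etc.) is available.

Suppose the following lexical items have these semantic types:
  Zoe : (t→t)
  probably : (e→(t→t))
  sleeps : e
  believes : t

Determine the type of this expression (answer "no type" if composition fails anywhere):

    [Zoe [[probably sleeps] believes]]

[probably sleeps]: probably is (e→(t→t)), sleeps is e; result (t→t).
[[probably sleeps] believes]: [probably sleeps] is (t→t), believes is t; result t.
[Zoe [[probably sleeps] believes]]: Zoe is (t→t), [[probably sleeps] believes] is t; result t.

t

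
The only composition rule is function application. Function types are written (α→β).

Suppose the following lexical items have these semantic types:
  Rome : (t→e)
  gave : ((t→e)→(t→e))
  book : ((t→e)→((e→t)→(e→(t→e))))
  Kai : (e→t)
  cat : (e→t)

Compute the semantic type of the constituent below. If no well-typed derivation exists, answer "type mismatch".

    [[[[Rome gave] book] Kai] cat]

type mismatch

[Rome gave]: gave is ((t→e)→(t→e)), Rome is (t→e); result (t→e).
[[Rome gave] book]: book is ((t→e)→((e→t)→(e→(t→e)))), [Rome gave] is (t→e); result ((e→t)→(e→(t→e))).
[[[Rome gave] book] Kai]: [[Rome gave] book] is ((e→t)→(e→(t→e))), Kai is (e→t); result (e→(t→e)).
[[[[Rome gave] book] Kai] cat]: (e→(t→e)) with (e→t) — neither is a function whose domain matches the other; composition fails here.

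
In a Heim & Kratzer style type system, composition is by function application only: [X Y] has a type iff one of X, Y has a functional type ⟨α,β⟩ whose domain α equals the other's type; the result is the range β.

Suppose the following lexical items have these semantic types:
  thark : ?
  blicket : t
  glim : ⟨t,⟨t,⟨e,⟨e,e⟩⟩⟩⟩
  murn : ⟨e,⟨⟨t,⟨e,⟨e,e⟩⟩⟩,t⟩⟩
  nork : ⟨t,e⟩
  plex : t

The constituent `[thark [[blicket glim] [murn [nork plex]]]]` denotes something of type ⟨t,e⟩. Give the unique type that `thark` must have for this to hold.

⟨t,⟨t,e⟩⟩

For [thark [[blicket glim] [murn [nork plex]]]] to have type ⟨t,e⟩ with [[blicket glim] [murn [nork plex]]] of type t, thark must be the function: thark : ⟨t,⟨t,e⟩⟩.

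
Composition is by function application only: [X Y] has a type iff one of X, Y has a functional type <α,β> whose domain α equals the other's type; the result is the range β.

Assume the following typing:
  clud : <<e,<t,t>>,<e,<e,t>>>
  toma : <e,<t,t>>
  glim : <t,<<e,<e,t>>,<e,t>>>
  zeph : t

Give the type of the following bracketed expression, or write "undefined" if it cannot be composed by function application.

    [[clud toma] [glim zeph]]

[clud toma]: <<e,<t,t>>,<e,<e,t>>> applied to <e,<t,t>> yields <e,<e,t>>.
[glim zeph]: <t,<<e,<e,t>>,<e,t>>> applied to t yields <<e,<e,t>>,<e,t>>.
[[clud toma] [glim zeph]]: <<e,<e,t>>,<e,t>> applied to <e,<e,t>> yields <e,t>.

<e,t>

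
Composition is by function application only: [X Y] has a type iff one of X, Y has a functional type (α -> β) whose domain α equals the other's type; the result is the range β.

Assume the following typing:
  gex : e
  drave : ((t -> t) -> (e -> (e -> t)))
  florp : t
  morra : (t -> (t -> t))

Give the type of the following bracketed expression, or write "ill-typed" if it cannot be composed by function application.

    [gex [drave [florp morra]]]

(e -> t)

At [florp morra], morra : (t -> (t -> t)) takes florp : t, giving (t -> t).
At [drave [florp morra]], drave : ((t -> t) -> (e -> (e -> t))) takes [florp morra] : (t -> t), giving (e -> (e -> t)).
At [gex [drave [florp morra]]], [drave [florp morra]] : (e -> (e -> t)) takes gex : e, giving (e -> t).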